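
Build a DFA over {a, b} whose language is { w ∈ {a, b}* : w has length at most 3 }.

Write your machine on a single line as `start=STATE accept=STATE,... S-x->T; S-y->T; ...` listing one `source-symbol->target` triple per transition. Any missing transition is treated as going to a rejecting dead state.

start=q0; accept=q0,q1,q2,q3; q0-a->q1; q0-b->q1; q1-a->q2; q1-b->q2; q2-a->q3; q2-b->q3; q3-a->q4; q3-b->q4; q4-a->q4; q4-b->q4

Count input length up to 4: every symbol moves from q0 toward q4, which means 'more than 3' and absorbs. Accept from {q0, q1, q2, q3}.
        a   b  
>* q0   q1  q1 
 * q1   q2  q2 
 * q2   q3  q3 
 * q3   q4  q4 
   q4   q4  q4 
(> = start, * = accepting)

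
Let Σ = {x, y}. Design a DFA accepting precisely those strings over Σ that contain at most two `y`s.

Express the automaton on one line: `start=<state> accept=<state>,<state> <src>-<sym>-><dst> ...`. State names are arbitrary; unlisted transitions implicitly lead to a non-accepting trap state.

Count `y`s, saturating at 3: states S0 through S2 mean 0 through 2 `y`s seen; S3 means more than 2. Each `y` increments (capped at S3); other symbols loop. Accept from {S0, S1, S2}.
4 states suffice.
        x   y  
>* S0   S0  S1 
 * S1   S1  S2 
 * S2   S2  S3 
   S3   S3  S3 
(> = start, * = accepting)

start=S0 accept=S0,S1,S2 S0-x->S0 S0-y->S1 S1-x->S1 S1-y->S2 S2-x->S2 S2-y->S3 S3-x->S3 S3-y->S3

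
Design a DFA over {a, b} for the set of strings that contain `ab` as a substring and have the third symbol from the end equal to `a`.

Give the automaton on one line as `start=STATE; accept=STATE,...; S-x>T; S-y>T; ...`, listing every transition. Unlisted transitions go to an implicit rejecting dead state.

Run two small machines in parallel and take their product. The first has 3 states tracking whether and how much of `ab` has been seen; the second has 15 states tracking the last 3 symbols read. A product state is a pair (one from each), accepting exactly when both do. After merging equivalent states the machine shrinks.
An 11-state machine:
          a    b  
>  q0     q1   q0 
   q1     q2   q3 
   q2     q2   q4 
   q3     q5   q6 
 * q4     q5   q6 
 * q5     q7   q3 
 * q6     q8   q9 
   q7    q10   q4 
   q8     q7   q3 
   q9     q8   q9 
 * q10   q10   q4 
(> = start, * = accepting)

start=q0; accept=q4,q5,q6,q10; q0-a>q1; q0-b>q0; q1-a>q2; q1-b>q3; q2-a>q2; q2-b>q4; q3-a>q5; q3-b>q6; q4-a>q5; q4-b>q6; q5-a>q7; q5-b>q3; q6-a>q8; q6-b>q9; q7-a>q10; q7-b>q4; q8-a>q7; q8-b>q3; q9-a>q8; q9-b>q9; q10-a>q10; q10-b>q4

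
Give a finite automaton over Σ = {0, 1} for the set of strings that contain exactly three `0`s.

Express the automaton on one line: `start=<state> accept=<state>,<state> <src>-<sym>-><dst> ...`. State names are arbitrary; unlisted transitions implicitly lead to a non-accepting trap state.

start=S0 accept=S3 S0-0->S1 S0-1->S0 S1-0->S2 S1-1->S1 S2-0->S3 S2-1->S2 S3-0->S4 S3-1->S3 S4-0->S4 S4-1->S4

Count `0`s, saturating at 4: states S0 through S3 mean 0 through 3 `0`s seen; S4 means more than 3. Each `0` increments (capped at S4); other symbols loop. Accept from {S3}.
5 states suffice.
        0   1  
>  S0   S1  S0 
   S1   S2  S1 
   S2   S3  S2 
 * S3   S4  S3 
   S4   S4  S4 
(> = start, * = accepting)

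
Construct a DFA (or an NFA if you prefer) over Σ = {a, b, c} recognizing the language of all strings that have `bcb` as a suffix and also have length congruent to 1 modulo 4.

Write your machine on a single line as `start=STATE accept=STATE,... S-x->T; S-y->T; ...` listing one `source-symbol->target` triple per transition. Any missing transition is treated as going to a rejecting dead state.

Handle the two conditions separately and then intersect. The first has 4 states tracking how much of the suffix `bcb` has currently been matched; the second has 4 states tracking the input length modulo 4. A product state is a pair (one from each), accepting exactly when both do. Minimizing collapses redundant product states.
With 7 states:
        a   b   c  
>  q0   q1  q1  q1 
   q1   q2  q2  q2 
   q2   q3  q4  q3 
   q3   q0  q0  q0 
   q4   q0  q0  q5 
   q5   q1  q6  q1 
 * q6   q2  q2  q2 
(> = start, * = accepting)

start=q0; accept=q6; q0-a->q1; q0-b->q1; q0-c->q1; q1-a->q2; q1-b->q2; q1-c->q2; q2-a->q3; q2-b->q4; q2-c->q3; q3-a->q0; q3-b->q0; q3-c->q0; q4-a->q0; q4-b->q0; q4-c->q5; q5-a->q1; q5-b->q6; q5-c->q1; q6-a->q2; q6-b->q2; q6-c->q2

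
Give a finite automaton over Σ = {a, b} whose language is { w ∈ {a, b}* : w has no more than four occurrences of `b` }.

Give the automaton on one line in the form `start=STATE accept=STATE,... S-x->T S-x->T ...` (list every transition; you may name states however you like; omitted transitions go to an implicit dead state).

start=S0 accept=S0,S1,S2,S3,S4 S0-a->S0 S0-b->S1 S1-a->S1 S1-b->S2 S2-a->S2 S2-b->S3 S3-a->S3 S3-b->S4 S4-a->S4 S4-b->S5 S5-a->S5 S5-b->S5

Count `b`s, saturating at 5: states S0 through S4 mean 0 through 4 `b`s seen; S5 means more than 4. Each `b` increments (capped at S5); other symbols loop. Accept from {S0, S1, S2, S3, S4}.
6 states suffice.
        a   b  
>* S0   S0  S1 
 * S1   S1  S2 
 * S2   S2  S3 
 * S3   S3  S4 
 * S4   S4  S5 
   S5   S5  S5 
(> = start, * = accepting)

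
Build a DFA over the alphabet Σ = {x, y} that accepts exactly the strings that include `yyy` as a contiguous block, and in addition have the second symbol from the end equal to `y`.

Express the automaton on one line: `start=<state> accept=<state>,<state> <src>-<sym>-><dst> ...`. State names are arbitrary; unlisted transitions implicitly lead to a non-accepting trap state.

Build one automaton per condition and run them in lockstep. One (4 states) tracks whether and how much of `yyy` has been seen; the other (7 states) tracks the last 2 symbols read. Each combined state is a pair, one component from each; accept when both components accept. Minimizing collapses redundant product states.
With 7 states:
        x   y  
>  q0   q0  q1 
   q1   q0  q2 
   q2   q0  q3 
 * q3   q4  q3 
 * q4   q5  q6 
   q5   q5  q6 
   q6   q4  q3 
(> = start, * = accepting)

start=q0 accept=q3,q4 q0-x->q0 q0-y->q1 q1-x->q0 q1-y->q2 q2-x->q0 q2-y->q3 q3-x->q4 q3-y->q3 q4-x->q5 q4-y->q6 q5-x->q5 q5-y->q6 q6-x->q4 q6-y->q3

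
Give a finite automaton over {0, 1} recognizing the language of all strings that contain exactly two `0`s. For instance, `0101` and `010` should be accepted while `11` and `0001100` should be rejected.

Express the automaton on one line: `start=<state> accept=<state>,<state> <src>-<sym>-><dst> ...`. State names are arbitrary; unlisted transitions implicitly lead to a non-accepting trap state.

Count `0`s, saturating at 3: states s0 through s2 mean 0 through 2 `0`s seen; s3 means more than 2. Each `0` increments (capped at s3); other symbols loop. Accept from {s2}.
        0   1  
>  s0   s1  s0 
   s1   s2  s1 
 * s2   s3  s2 
   s3   s3  s3 
(> = start, * = accepting)

start=s0 accept=s2 s0-0->s1 s0-1->s0 s1-0->s2 s1-1->s1 s2-0->s3 s2-1->s2 s3-0->s3 s3-1->s3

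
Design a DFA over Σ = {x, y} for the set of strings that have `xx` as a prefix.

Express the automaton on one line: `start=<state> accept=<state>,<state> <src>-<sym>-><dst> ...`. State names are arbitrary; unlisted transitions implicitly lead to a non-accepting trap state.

Check the first 2 symbols one by one: s0 through s1 record how many have matched `xx` so far; any wrong symbol goes to the dead state s3. After all 2 match we enter the accepting sink s2.
With 4 states:
        x   y  
>  s0   s1  s3 
   s1   s2  s3 
 * s2   s2  s2 
   s3   s3  s3 
(> = start, * = accepting)

start=s0 accept=s2 s0-x->s1 s0-y->s3 s1-x->s2 s1-y->s3 s2-x->s2 s2-y->s2 s3-x->s3 s3-y->s3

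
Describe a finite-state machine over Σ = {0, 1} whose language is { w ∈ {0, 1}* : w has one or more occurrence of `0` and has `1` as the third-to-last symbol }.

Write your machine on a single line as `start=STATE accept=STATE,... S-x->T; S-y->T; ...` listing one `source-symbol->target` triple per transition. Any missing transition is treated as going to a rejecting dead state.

start=q0; accept=q11,q12,q13,q16,q17,q18,q19; q0-0->q1; q0-1->q2; q1-0->q3; q1-1->q4; q2-0->q5; q2-1->q6; q3-0->q7; q3-1->q8; q4-0->q9; q4-1->q10; q5-0->q11; q5-1->q12; q6-0->q13; q6-1->q14; q7-0->q7; q7-1->q8; q8-0->q9; q8-1->q15; q9-0->q11; q9-1->q16; q10-0->q17; q10-1->q18; q11-0->q7; q11-1->q8; q12-0->q9; q12-1->q10; q13-0->q11; q13-1->q12; q14-0->q13; q14-1->q14; q15-0->q17; q15-1->q19; q16-0->q9; q16-1->q15; q17-0->q11; q17-1->q16; q18-0->q17; q18-1->q18; q19-0->q17; q19-1->q19

Run two small machines in parallel and take their product. The first has 3 states tracking the count of `0`s, saturating at 2; the second has 15 states tracking the last 3 symbols read. A product state is a pair (one from each), accepting exactly when both do.
A 20-state machine:
          0    1  
>  q0     q1   q2 
   q1     q3   q4 
   q2     q5   q6 
   q3     q7   q8 
   q4     q9  q10 
   q5    q11  q12 
   q6    q13  q14 
   q7     q7   q8 
   q8     q9  q15 
   q9    q11  q16 
   q10   q17  q18 
 * q11    q7   q8 
 * q12    q9  q10 
 * q13   q11  q12 
   q14   q13  q14 
   q15   q17  q19 
 * q16    q9  q15 
 * q17   q11  q16 
 * q18   q17  q18 
 * q19   q17  q19 
(> = start, * = accepting)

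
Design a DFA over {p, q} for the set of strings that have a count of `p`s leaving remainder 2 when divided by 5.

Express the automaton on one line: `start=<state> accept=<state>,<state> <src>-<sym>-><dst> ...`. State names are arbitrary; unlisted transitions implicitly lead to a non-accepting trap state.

Keep the running count of `p`s modulo 5: each `p` advances along the cycle A → B → C → D → E → A while other symbols loop. Accept at C.
A 5-state machine:
       p  q 
>  A   B  A 
   B   C  B 
 * C   D  C 
   D   E  D 
   E   A  E 
(> = start, * = accepting)

start=A accept=C A-p->B A-q->A B-p->C B-q->B C-p->D C-q->C D-p->E D-q->D E-p->A E-q->E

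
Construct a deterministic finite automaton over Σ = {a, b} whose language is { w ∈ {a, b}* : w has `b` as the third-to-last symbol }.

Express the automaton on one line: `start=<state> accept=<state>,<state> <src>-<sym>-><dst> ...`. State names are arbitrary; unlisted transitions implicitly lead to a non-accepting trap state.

A DFA must remember the last 3 symbols (since which symbol is third-to-last isn't known until the input ends). Use one state per possible window of the last ≤3 symbols; accept from those whose window starts with `b`.
A 15-state machine:
          a    b  
>  s0     s1   s2 
   s1     s3   s4 
   s2     s5   s6 
   s3     s7   s8 
   s4     s9  s10 
   s5    s11  s12 
   s6    s13  s14 
   s7     s7   s8 
   s8     s9  s10 
   s9    s11  s12 
   s10   s13  s14 
 * s11    s7   s8 
 * s12    s9  s10 
 * s13   s11  s12 
 * s14   s13  s14 
(> = start, * = accepting)

start=s0 accept=s11,s12,s13,s14 s0-a->s1 s0-b->s2 s1-a->s3 s1-b->s4 s2-a->s5 s2-b->s6 s3-a->s7 s3-b->s8 s4-a->s9 s4-b->s10 s5-a->s11 s5-b->s12 s6-a->s13 s6-b->s14 s7-a->s7 s7-b->s8 s8-a->s9 s8-b->s10 s9-a->s11 s9-b->s12 s10-a->s13 s10-b->s14 s11-a->s7 s11-b->s8 s12-a->s9 s12-b->s10 s13-a->s11 s13-b->s12 s14-a->s13 s14-b->s14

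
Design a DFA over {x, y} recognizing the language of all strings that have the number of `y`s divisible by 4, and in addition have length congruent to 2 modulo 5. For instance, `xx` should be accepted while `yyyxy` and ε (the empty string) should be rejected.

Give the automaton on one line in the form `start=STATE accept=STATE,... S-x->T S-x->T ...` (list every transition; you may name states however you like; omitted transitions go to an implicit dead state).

Handle the two conditions separately and then intersect. The first has 4 states tracking the count of `y`s modulo 4; the second has 5 states tracking the input length modulo 5. A product state is a pair (one from each), accepting exactly when both do.
          x    y  
>  q0     q1   q2 
   q1     q3   q4 
   q2     q4   q5 
 * q3     q6   q7 
   q4     q7   q8 
   q5     q8   q9 
   q6    q10  q11 
   q7    q11  q12 
   q8    q12  q13 
   q9    q13  q10 
   q10    q0  q14 
   q11   q14  q15 
   q12   q15  q16 
   q13   q16   q0 
   q14    q2  q17 
   q15   q17  q18 
   q16   q18   q1 
   q17    q5  q19 
   q18   q19   q3 
   q19    q9   q6 
(> = start, * = accepting)

start=q0 accept=q3 q0-x->q1 q0-y->q2 q1-x->q3 q1-y->q4 q2-x->q4 q2-y->q5 q3-x->q6 q3-y->q7 q4-x->q7 q4-y->q8 q5-x->q8 q5-y->q9 q6-x->q10 q6-y->q11 q7-x->q11 q7-y->q12 q8-x->q12 q8-y->q13 q9-x->q13 q9-y->q10 q10-x->q0 q10-y->q14 q11-x->q14 q11-y->q15 q12-x->q15 q12-y->q16 q13-x->q16 q13-y->q0 q14-x->q2 q14-y->q17 q15-x->q17 q15-y->q18 q16-x->q18 q16-y->q1 q17-x->q5 q17-y->q19 q18-x->q19 q18-y->q3 q19-x->q9 q19-y->q6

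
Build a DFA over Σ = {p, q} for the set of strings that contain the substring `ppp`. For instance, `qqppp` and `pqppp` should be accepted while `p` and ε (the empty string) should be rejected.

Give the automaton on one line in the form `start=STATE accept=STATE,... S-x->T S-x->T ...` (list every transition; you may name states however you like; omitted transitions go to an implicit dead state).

Track how much of `ppp` has been matched so far: state s0 is no progress, s3 is the absorbing accept state reached once `ppp` has occurred. Intermediate states record partial matches; on a mismatch, fall back to the longest reusable overlap.
A 4-state machine:
        p   q  
>  s0   s1  s0 
   s1   s2  s0 
   s2   s3  s0 
 * s3   s3  s3 
(> = start, * = accepting)

start=s0 accept=s3 s0-p->s1 s0-q->s0 s1-p->s2 s1-q->s0 s2-p->s3 s2-q->s0 s3-p->s3 s3-q->s3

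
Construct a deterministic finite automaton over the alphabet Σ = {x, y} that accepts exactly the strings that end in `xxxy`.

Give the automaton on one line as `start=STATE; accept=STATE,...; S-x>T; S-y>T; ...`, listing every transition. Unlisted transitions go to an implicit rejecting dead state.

start=q0; accept=q4; q0-x>q1; q0-y>q0; q1-x>q2; q1-y>q0; q2-x>q3; q2-y>q0; q3-x>q3; q3-y>q4; q4-x>q1; q4-y>q0

Let each state record the length of the longest suffix of the input read so far that is also a prefix of `xxxy`. q1 means the last symbol is `x`; q2 means the last 2 symbols are `xx`; q3 means the last 3 symbols are `xxx`; q4 means the last 4 symbols are `xxxy`. Accept only at q4, where the string currently ends in `xxxy`.
A 5-state machine:
        x   y  
>  q0   q1  q0 
   q1   q2  q0 
   q2   q3  q0 
   q3   q3  q4 
 * q4   q1  q0 
(> = start, * = accepting)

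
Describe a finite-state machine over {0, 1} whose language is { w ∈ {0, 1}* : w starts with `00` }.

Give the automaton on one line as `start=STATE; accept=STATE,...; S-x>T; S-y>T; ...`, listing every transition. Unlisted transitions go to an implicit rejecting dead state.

Walk along `00` while the input agrees: from q0 take `0` to q1, and so on. Any deviation drops to the rejecting sink q3. Once q2 is reached the prefix is confirmed and every continuation is accepted.
A 4-state machine:
        0   1  
>  q0   q1  q3 
   q1   q2  q3 
 * q2   q2  q2 
   q3   q3  q3 
(> = start, * = accepting)

start=q0; accept=q2; q0-0>q1; q0-1>q3; q1-0>q2; q1-1>q3; q2-0>q2; q2-1>q2; q3-0>q3; q3-1>q3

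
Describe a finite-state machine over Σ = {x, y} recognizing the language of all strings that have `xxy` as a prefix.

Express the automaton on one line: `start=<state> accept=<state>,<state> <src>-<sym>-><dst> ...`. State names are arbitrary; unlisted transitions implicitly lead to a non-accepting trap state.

Walk along `xxy` while the input agrees: from q0 take `x` to q1, and so on. Any deviation drops to the rejecting sink q4. Once q3 is reached the prefix is confirmed and every continuation is accepted.
A 5-state machine:
        x   y  
>  q0   q1  q4 
   q1   q2  q4 
   q2   q4  q3 
 * q3   q3  q3 
   q4   q4  q4 
(> = start, * = accepting)

start=q0 accept=q3 q0-x->q1 q0-y->q4 q1-x->q2 q1-y->q4 q2-x->q4 q2-y->q3 q3-x->q3 q3-y->q3 q4-x->q4 q4-y->q4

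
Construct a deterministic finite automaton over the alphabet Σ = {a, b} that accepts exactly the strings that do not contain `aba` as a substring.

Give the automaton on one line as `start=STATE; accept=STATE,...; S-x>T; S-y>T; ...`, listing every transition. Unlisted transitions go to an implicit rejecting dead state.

start=q0; accept=q0,q1,q2; q0-a>q1; q0-b>q0; q1-a>q1; q1-b>q2; q2-a>q3; q2-b>q0; q3-a>q3; q3-b>q3

Track partial matches of the forbidden pattern `aba`. State q3 is a dead state reached once `aba` has occurred; every other state accepts. q0 means no part of `aba` is currently matched.
With 4 states:
        a   b  
>* q0   q1  q0 
 * q1   q1  q2 
 * q2   q3  q0 
   q3   q3  q3 
(> = start, * = accepting)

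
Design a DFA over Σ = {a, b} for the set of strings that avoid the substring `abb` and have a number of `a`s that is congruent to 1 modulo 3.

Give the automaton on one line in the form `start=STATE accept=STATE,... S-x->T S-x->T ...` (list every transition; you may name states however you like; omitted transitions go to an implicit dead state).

start=S0 accept=S1,S3 S0-a->S1 S0-b->S0 S1-a->S2 S1-b->S3 S2-a->S4 S2-b->S5 S3-a->S2 S3-b->S6 S4-a->S1 S4-b->S7 S5-a->S4 S5-b->S6 S6-a->S6 S6-b->S6 S7-a->S1 S7-b->S6

Handle the two conditions separately and then intersect. The first has 4 states tracking partial matches of the forbidden pattern `abb`; the second has 3 states tracking the count of `a`s modulo 3. A product state is a pair (one from each), accepting exactly when both do. Equivalent product states are then merged.
        a   b  
>  S0   S1  S0 
 * S1   S2  S3 
   S2   S4  S5 
 * S3   S2  S6 
   S4   S1  S7 
   S5   S4  S6 
   S6   S6  S6 
   S7   S1  S6 
(> = start, * = accepting)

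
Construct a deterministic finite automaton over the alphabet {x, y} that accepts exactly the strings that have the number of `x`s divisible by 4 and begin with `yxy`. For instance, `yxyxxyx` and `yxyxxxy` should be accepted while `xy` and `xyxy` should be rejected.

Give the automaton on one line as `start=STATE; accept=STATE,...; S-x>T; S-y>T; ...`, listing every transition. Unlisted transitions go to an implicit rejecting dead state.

Handle the two conditions separately and then intersect. The first has 4 states tracking the count of `x`s modulo 4; the second has 5 states tracking whether the input so far still matches the prefix `yxy`. A product state is a pair (one from each), accepting exactly when both do. Minimizing collapses redundant product states.
With 8 states:
        x   y  
>  q0   q1  q2 
   q1   q1  q1 
   q2   q3  q1 
   q3   q1  q4 
   q4   q5  q4 
   q5   q6  q5 
   q6   q7  q6 
 * q7   q4  q7 
(> = start, * = accepting)

start=q0; accept=q7; q0-x>q1; q0-y>q2; q1-x>q1; q1-y>q1; q2-x>q3; q2-y>q1; q3-x>q1; q3-y>q4; q4-x>q5; q4-y>q4; q5-x>q6; q5-y>q5; q6-x>q7; q6-y>q6; q7-x>q4; q7-y>q7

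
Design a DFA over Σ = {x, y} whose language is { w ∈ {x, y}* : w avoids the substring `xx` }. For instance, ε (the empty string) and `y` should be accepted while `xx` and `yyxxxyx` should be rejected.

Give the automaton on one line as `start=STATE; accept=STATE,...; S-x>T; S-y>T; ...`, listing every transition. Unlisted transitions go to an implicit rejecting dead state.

start=q0; accept=q0,q1; q0-x>q1; q0-y>q0; q1-x>q2; q1-y>q0; q2-x>q2; q2-y>q2

Track partial matches of the forbidden pattern `xx`. State q2 is a dead state reached once `xx` has occurred; every other state accepts. q0 means no part of `xx` is currently matched.
With 3 states:
        x   y  
>* q0   q1  q0 
 * q1   q2  q0 
   q2   q2  q2 
(> = start, * = accepting)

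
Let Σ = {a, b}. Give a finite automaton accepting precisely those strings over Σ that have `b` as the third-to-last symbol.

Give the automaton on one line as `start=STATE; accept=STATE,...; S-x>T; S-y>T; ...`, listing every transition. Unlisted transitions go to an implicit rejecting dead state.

start=q0; accept=q11,q12,q13,q14; q0-a>q1; q0-b>q2; q1-a>q3; q1-b>q4; q2-a>q5; q2-b>q6; q3-a>q7; q3-b>q8; q4-a>q9; q4-b>q10; q5-a>q11; q5-b>q12; q6-a>q13; q6-b>q14; q7-a>q7; q7-b>q8; q8-a>q9; q8-b>q10; q9-a>q11; q9-b>q12; q10-a>q13; q10-b>q14; q11-a>q7; q11-b>q8; q12-a>q9; q12-b>q10; q13-a>q11; q13-b>q12; q14-a>q13; q14-b>q14

A DFA must remember the last 3 symbols (since which symbol is third-to-last isn't known until the input ends). Use one state per possible window of the last ≤3 symbols; accept from those whose window starts with `b`.
          a    b  
>  q0     q1   q2 
   q1     q3   q4 
   q2     q5   q6 
   q3     q7   q8 
   q4     q9  q10 
   q5    q11  q12 
   q6    q13  q14 
   q7     q7   q8 
   q8     q9  q10 
   q9    q11  q12 
   q10   q13  q14 
 * q11    q7   q8 
 * q12    q9  q10 
 * q13   q11  q12 
 * q14   q13  q14 
(> = start, * = accepting)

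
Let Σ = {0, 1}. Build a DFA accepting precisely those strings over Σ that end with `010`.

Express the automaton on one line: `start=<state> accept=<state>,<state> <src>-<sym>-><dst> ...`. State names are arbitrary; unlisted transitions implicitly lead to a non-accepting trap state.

start=S0 accept=S3 S0-0->S1 S0-1->S0 S1-0->S1 S1-1->S2 S2-0->S3 S2-1->S0 S3-0->S1 S3-1->S2

Let each state record the length of the longest suffix of the input read so far that is also a prefix of `010`. S1 means the last symbol is `0`; S2 means the last 2 symbols are `01`; S3 means the last 3 symbols are `010`. Accept only at S3, where the string currently ends in `010`.
With 4 states:
        0   1  
>  S0   S1  S0 
   S1   S1  S2 
   S2   S3  S0 
 * S3   S1  S2 
(> = start, * = accepting)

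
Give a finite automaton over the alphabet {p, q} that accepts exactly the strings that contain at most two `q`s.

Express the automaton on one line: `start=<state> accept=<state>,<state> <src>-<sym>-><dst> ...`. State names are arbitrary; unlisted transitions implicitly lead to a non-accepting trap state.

start=A accept=A,B,C A-p->A A-q->B B-p->B B-q->C C-p->C C-q->D D-p->D D-q->D

Count `q`s, saturating at 3: states A through C mean 0 through 2 `q`s seen; D means more than 2. Each `q` increments (capped at D); other symbols loop. Accept from {A, B, C}.
With 4 states:
       p  q 
>* A   A  B 
 * B   B  C 
 * C   C  D 
   D   D  D 
(> = start, * = accepting)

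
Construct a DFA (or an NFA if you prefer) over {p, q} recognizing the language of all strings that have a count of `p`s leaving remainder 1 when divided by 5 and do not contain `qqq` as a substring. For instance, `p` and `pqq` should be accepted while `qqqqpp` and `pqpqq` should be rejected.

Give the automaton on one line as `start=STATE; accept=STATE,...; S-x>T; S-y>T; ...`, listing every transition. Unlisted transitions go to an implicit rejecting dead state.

Run two small machines in parallel and take their product. The first has 5 states tracking the count of `p`s modulo 5; the second has 4 states tracking partial matches of the forbidden pattern `qqq`. A product state is a pair (one from each), accepting exactly when both do.
20 states suffice.
          p    q  
>  s0     s1   s2 
 * s1     s3   s4 
   s2     s1   s5 
   s3     s6   s7 
 * s4     s3   s8 
   s5     s1   s9 
   s6    s10  s11 
   s7     s6  s12 
 * s8     s3  s13 
   s9    s13   s9 
   s10    s0  s14 
   s11   s10  s15 
   s12    s6  s16 
   s13   s16  s13 
   s14    s0  s17 
   s15   s10  s18 
   s16   s18  s16 
   s17    s0  s19 
   s18   s19  s18 
   s19    s9  s19 
(> = start, * = accepting)

start=s0; accept=s1,s4,s8; s0-p>s1; s0-q>s2; s1-p>s3; s1-q>s4; s2-p>s1; s2-q>s5; s3-p>s6; s3-q>s7; s4-p>s3; s4-q>s8; s5-p>s1; s5-q>s9; s6-p>s10; s6-q>s11; s7-p>s6; s7-q>s12; s8-p>s3; s8-q>s13; s9-p>s13; s9-q>s9; s10-p>s0; s10-q>s14; s11-p>s10; s11-q>s15; s12-p>s6; s12-q>s16; s13-p>s16; s13-q>s13; s14-p>s0; s14-q>s17; s15-p>s10; s15-q>s18; s16-p>s18; s16-q>s16; s17-p>s0; s17-q>s19; s18-p>s19; s18-q>s18; s19-p>s9; s19-q>s19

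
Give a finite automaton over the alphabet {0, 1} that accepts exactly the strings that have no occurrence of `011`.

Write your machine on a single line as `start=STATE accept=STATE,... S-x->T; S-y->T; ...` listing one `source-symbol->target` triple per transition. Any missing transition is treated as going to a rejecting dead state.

start=q0; accept=q0,q1,q2; q0-0->q1; q0-1->q0; q1-0->q1; q1-1->q2; q2-0->q1; q2-1->q3; q3-0->q3; q3-1->q3

This is the complement of 'contains `011`'. Use the same substring-matching states — q0 through q3 holding how much of `011` has just been matched — but flip the accepting set: everything except the trap q3 accepts.
A 4-state machine:
        0   1  
>* q0   q1  q0 
 * q1   q1  q2 
 * q2   q1  q3 
   q3   q3  q3 
(> = start, * = accepting)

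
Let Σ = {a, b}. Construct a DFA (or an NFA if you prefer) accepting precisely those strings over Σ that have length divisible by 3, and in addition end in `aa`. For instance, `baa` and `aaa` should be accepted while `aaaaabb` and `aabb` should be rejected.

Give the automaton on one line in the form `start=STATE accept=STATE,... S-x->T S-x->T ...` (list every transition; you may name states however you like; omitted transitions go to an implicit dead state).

start=q0 accept=q4 q0-a->q1 q0-b->q1 q1-a->q2 q1-b->q3 q2-a->q4 q2-b->q0 q3-a->q0 q3-b->q0 q4-a->q1 q4-b->q1

Handle the two conditions separately and then intersect. One (3 states) tracks the input length modulo 3; the other (3 states) tracks how much of the suffix `aa` has currently been matched. Each combined state is a pair, one component from each; accept when both components accept. After merging equivalent states the machine shrinks.
5 states suffice.
        a   b  
>  q0   q1  q1 
   q1   q2  q3 
   q2   q4  q0 
   q3   q0  q0 
 * q4   q1  q1 
(> = start, * = accepting)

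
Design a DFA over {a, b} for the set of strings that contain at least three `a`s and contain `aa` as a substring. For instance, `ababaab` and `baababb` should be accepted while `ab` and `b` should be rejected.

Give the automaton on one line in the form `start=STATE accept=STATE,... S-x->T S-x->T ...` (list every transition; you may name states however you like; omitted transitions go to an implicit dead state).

Build one automaton per condition and run them in lockstep. The first has 5 states tracking the count of `a`s, saturating at 4; the second has 3 states tracking whether and how much of `aa` has been seen. A product state is a pair (one from each), accepting exactly when both do. After merging equivalent states the machine shrinks.
With 6 states:
        a   b  
>  s0   s1  s0 
   s1   s2  s3 
   s2   s4  s2 
   s3   s5  s3 
 * s4   s4  s4 
   s5   s4  s3 
(> = start, * = accepting)

start=s0 accept=s4 s0-a->s1 s0-b->s0 s1-a->s2 s1-b->s3 s2-a->s4 s2-b->s2 s3-a->s5 s3-b->s3 s4-a->s4 s4-b->s4 s5-a->s4 s5-b->s3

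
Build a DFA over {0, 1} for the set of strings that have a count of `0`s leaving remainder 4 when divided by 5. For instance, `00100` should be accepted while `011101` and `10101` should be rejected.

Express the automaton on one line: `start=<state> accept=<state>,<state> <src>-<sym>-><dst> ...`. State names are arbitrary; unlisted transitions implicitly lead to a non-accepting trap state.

start=A accept=E A-0->B A-1->A B-0->C B-1->B C-0->D C-1->C D-0->E D-1->D E-0->A E-1->E

The only thing that matters is how many `0`s have appeared, reduced mod 5. Use one state per residue: A for 0, …, E for 4. Reading `0` moves to the next residue; anything else stays put. E is accepting.
With 5 states:
       0  1 
>  A   B  A 
   B   C  B 
   C   D  C 
   D   E  D 
 * E   A  E 
(> = start, * = accepting)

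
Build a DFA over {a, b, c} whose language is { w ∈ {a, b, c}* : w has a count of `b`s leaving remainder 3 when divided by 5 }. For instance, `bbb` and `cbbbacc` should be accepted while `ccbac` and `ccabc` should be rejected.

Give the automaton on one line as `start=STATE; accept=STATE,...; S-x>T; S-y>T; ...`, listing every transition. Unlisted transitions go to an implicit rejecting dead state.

start=q0; accept=q3; q0-a>q0; q0-b>q1; q0-c>q0; q1-a>q1; q1-b>q2; q1-c>q1; q2-a>q2; q2-b>q3; q2-c>q2; q3-a>q3; q3-b>q4; q3-c>q3; q4-a>q4; q4-b>q0; q4-c>q4

The only thing that matters is how many `b`s have appeared, reduced mod 5. Use one state per residue: q0 for 0, …, q4 for 4. Reading `b` moves to the next residue; anything else stays put. q3 is accepting.
With 5 states:
        a   b   c  
>  q0   q0  q1  q0 
   q1   q1  q2  q1 
   q2   q2  q3  q2 
 * q3   q3  q4  q3 
   q4   q4  q0  q4 
(> = start, * = accepting)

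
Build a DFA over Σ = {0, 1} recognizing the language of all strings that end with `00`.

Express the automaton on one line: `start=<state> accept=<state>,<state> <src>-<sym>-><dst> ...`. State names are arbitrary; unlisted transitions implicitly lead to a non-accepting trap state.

Let each state record the length of the longest suffix of the input read so far that is also a prefix of `00`. B means the last symbol is `0`; C means the last 2 symbols are `00`. Accept only at C, where the string currently ends in `00`.
A 3-state machine:
       0  1 
>  A   B  A 
   B   C  A 
 * C   C  A 
(> = start, * = accepting)

start=A accept=C A-0->B A-1->A B-0->C B-1->A C-0->C C-1->A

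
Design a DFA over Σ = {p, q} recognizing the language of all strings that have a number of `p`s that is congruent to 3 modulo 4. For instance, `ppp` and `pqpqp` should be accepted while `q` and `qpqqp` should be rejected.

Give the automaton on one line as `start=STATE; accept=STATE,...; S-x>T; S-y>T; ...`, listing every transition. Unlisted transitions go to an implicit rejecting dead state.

start=S0; accept=S3; S0-p>S1; S0-q>S0; S1-p>S2; S1-q>S1; S2-p>S3; S2-q>S2; S3-p>S0; S3-q>S3

Keep the running count of `p`s modulo 4: each `p` advances along the cycle S0 → S1 → S2 → S3 → S0 while other symbols loop. Accept at S3.
        p   q  
>  S0   S1  S0 
   S1   S2  S1 
   S2   S3  S2 
 * S3   S0  S3 
(> = start, * = accepting)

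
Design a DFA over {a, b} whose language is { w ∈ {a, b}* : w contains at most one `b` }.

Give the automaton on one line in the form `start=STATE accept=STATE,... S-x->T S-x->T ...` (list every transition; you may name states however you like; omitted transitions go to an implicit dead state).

Count `b`s, saturating at 2: state s0 means no `b` yet, s1 means one `b` seen, s2 means more than one. Each `b` increments (capped at s2); other symbols loop. Accept from {s0, s1}.
With 3 states:
        a   b  
>* s0   s0  s1 
 * s1   s1  s2 
   s2   s2  s2 
(> = start, * = accepting)

start=s0 accept=s0,s1 s0-a->s0 s0-b->s1 s1-a->s1 s1-b->s2 s2-a->s2 s2-b->s2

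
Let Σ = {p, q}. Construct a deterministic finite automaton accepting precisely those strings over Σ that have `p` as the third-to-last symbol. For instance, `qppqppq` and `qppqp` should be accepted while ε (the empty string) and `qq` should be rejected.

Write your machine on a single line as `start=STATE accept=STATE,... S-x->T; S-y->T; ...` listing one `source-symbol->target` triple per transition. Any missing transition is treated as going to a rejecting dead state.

A DFA must remember the last 3 symbols (since which symbol is third-to-last isn't known until the input ends). Use one state per possible window of the last ≤3 symbols; accept from those whose window starts with `p`.
       p  q 
>  A   B  C 
   B   D  E 
   C   F  G 
   D   H  I 
   E   J  K 
   F   L  M 
   G   N  O 
 * H   H  I 
 * I   J  K 
 * J   L  M 
 * K   N  O 
   L   H  I 
   M   J  K 
   N   L  M 
   O   N  O 
(> = start, * = accepting)

start=A; accept=H,I,J,K; A-p->B; A-q->C; B-p->D; B-q->E; C-p->F; C-q->G; D-p->H; D-q->I; E-p->J; E-q->K; F-p->L; F-q->M; G-p->N; G-q->O; H-p->H; H-q->I; I-p->J; I-q->K; J-p->L; J-q->M; K-p->N; K-q->O; L-p->H; L-q->I; M-p->J; M-q->K; N-p->L; N-q->M; O-p->N; O-q->O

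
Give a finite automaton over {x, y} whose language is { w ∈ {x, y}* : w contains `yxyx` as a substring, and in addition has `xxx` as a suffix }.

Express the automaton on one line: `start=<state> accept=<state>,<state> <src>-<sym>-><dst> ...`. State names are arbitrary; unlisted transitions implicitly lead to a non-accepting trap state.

Build one automaton per condition and run them in lockstep. One (5 states) tracks whether and how much of `yxyx` has been seen; the other (4 states) tracks how much of the suffix `xxx` has currently been matched. Each combined state is a pair, one component from each; accept when both components accept. After merging equivalent states the machine shrinks.
With 8 states:
        x   y  
>  q0   q0  q1 
   q1   q2  q1 
   q2   q0  q3 
   q3   q4  q1 
   q4   q5  q6 
   q5   q7  q6 
   q6   q4  q6 
 * q7   q7  q6 
(> = start, * = accepting)

start=q0 accept=q7 q0-x->q0 q0-y->q1 q1-x->q2 q1-y->q1 q2-x->q0 q2-y->q3 q3-x->q4 q3-y->q1 q4-x->q5 q4-y->q6 q5-x->q7 q5-y->q6 q6-x->q4 q6-y->q6 q7-x->q7 q7-y->q6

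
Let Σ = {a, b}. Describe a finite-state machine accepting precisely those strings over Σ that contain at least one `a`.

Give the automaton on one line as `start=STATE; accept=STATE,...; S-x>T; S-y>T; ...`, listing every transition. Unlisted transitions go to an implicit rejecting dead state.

Count `a`s, saturating at 2: state s0 means no `a` yet, s1 means one `a` seen, s2 means more than one. Each `a` increments (capped at s2); other symbols loop. Accept from {s1, s2}.
3 states suffice.
        a   b  
>  s0   s1  s0 
 * s1   s2  s1 
 * s2   s2  s2 
(> = start, * = accepting)

start=s0; accept=s1,s2; s0-a>s1; s0-b>s0; s1-a>s2; s1-b>s1; s2-a>s2; s2-b>s2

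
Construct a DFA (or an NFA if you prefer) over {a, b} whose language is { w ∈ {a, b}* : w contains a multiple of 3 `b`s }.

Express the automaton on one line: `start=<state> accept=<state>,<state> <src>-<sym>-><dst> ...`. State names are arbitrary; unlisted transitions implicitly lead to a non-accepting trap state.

Keep the running count of `b`s modulo 3: each `b` advances along the cycle q0 → q1 → q2 → q0 while other symbols loop. Accept at q0.
3 states suffice.
        a   b  
>* q0   q0  q1 
   q1   q1  q2 
   q2   q2  q0 
(> = start, * = accepting)

start=q0 accept=q0 q0-a->q0 q0-b->q1 q1-a->q1 q1-b->q2 q2-a->q2 q2-b->q0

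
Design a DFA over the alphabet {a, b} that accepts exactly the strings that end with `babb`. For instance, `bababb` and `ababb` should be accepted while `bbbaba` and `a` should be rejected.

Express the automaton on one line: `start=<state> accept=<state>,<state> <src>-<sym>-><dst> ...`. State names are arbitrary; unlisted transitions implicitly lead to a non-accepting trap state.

Let each state record the length of the longest suffix of the input read so far that is also a prefix of `babb`. S1 means the last symbol is `b`; S2 means the last 2 symbols are `ba`; S3 means the last 3 symbols are `bab`; S4 means the last 4 symbols are `babb`. Accept only at S4, where the string currently ends in `babb`.
        a   b  
>  S0   S0  S1 
   S1   S2  S1 
   S2   S0  S3 
   S3   S2  S4 
 * S4   S2  S1 
(> = start, * = accepting)

start=S0 accept=S4 S0-a->S0 S0-b->S1 S1-a->S2 S1-b->S1 S2-a->S0 S2-b->S3 S3-a->S2 S3-b->S4 S4-a->S2 S4-b->S1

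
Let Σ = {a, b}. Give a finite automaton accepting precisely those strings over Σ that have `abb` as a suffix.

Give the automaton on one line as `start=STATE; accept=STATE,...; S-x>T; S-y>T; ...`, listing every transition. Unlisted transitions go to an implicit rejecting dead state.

start=s0; accept=s3; s0-a>s1; s0-b>s0; s1-a>s1; s1-b>s2; s2-a>s1; s2-b>s3; s3-a>s1; s3-b>s0

Remember how much of `abb` the current input suffix matches. State s0 means no match yet; s1 means the last symbol is `a`; s2 means the last 2 symbols are `ab`; s3 means the last 3 symbols are `abb`. Only s3 accepts. On a mismatch, fall back to the longest proper suffix that is still a prefix of `abb`.
4 states suffice.
        a   b  
>  s0   s1  s0 
   s1   s1  s2 
   s2   s1  s3 
 * s3   s1  s0 
(> = start, * = accepting)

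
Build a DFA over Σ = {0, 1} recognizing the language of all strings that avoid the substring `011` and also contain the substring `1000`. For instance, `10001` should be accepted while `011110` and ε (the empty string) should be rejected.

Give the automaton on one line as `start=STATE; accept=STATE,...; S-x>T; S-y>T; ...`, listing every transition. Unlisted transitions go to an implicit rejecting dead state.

Build one automaton per condition and run them in lockstep. One (4 states) tracks partial matches of the forbidden pattern `011`; the other (5 states) tracks whether and how much of `1000` has been seen. Each combined state is a pair, one component from each; accept when both components accept. Minimizing collapses redundant product states.
A 9-state machine:
        0   1  
>  s0   s1  s2 
   s1   s1  s3 
   s2   s4  s2 
   s3   s4  s5 
   s4   s6  s3 
   s5   s5  s5 
   s6   s7  s3 
 * s7   s7  s8 
 * s8   s7  s5 
(> = start, * = accepting)

start=s0; accept=s7,s8; s0-0>s1; s0-1>s2; s1-0>s1; s1-1>s3; s2-0>s4; s2-1>s2; s3-0>s4; s3-1>s5; s4-0>s6; s4-1>s3; s5-0>s5; s5-1>s5; s6-0>s7; s6-1>s3; s7-0>s7; s7-1>s8; s8-0>s7; s8-1>s5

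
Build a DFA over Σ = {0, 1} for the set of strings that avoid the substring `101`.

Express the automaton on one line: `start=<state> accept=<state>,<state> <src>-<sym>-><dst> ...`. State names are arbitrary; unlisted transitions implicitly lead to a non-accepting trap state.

start=s0 accept=s0,s1,s2 s0-0->s0 s0-1->s1 s1-0->s2 s1-1->s1 s2-0->s0 s2-1->s3 s3-0->s3 s3-1->s3

This is the complement of 'contains `101`'. Use the same substring-matching states — s0 through s3 holding how much of `101` has just been matched — but flip the accepting set: everything except the trap s3 accepts.
4 states suffice.
        0   1  
>* s0   s0  s1 
 * s1   s2  s1 
 * s2   s0  s3 
   s3   s3  s3 
(> = start, * = accepting)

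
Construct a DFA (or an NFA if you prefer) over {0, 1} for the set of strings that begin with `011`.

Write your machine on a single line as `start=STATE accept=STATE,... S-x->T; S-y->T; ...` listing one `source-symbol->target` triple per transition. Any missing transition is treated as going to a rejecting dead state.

Check the first 3 symbols one by one: A through C record how many have matched `011` so far; any wrong symbol goes to the dead state E. After all 3 match we enter the accepting sink D.
With 5 states:
       0  1 
>  A   B  E 
   B   E  C 
   C   E  D 
 * D   D  D 
   E   E  E 
(> = start, * = accepting)

start=A; accept=D; A-0->B; A-1->E; B-0->E; B-1->C; C-0->E; C-1->D; D-0->D; D-1->D; E-0->E; E-1->E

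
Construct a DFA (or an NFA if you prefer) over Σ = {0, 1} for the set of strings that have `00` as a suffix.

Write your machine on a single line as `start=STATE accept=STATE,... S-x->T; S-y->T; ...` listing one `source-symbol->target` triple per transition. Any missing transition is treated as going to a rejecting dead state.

start=s0; accept=s2; s0-0->s1; s0-1->s0; s1-0->s2; s1-1->s0; s2-0->s2; s2-1->s0

Let each state record the length of the longest suffix of the input read so far that is also a prefix of `00`. s1 means the last symbol is `0`; s2 means the last 2 symbols are `00`. Accept only at s2, where the string currently ends in `00`.
3 states suffice.
        0   1  
>  s0   s1  s0 
   s1   s2  s0 
 * s2   s2  s0 
(> = start, * = accepting)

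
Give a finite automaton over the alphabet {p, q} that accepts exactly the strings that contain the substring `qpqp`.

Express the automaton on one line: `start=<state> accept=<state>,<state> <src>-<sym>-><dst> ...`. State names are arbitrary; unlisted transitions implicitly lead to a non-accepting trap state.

States A..D record the length of the longest prefix of `qpqp` that matches the current input suffix. Reaching E means `qpqp` has been seen, and we stay there forever. Accept from E.
5 states suffice.
       p  q 
>  A   A  B 
   B   C  B 
   C   A  D 
   D   E  B 
 * E   E  E 
(> = start, * = accepting)

start=A accept=E A-p->A A-q->B B-p->C B-q->B C-p->A C-q->D D-p->E D-q->B E-p->E E-q->E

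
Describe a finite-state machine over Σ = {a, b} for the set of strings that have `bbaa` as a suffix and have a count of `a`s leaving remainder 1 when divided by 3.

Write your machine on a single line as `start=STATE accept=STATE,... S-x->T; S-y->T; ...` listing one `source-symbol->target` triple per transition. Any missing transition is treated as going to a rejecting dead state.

Handle the two conditions separately and then intersect. The first has 5 states tracking how much of the suffix `bbaa` has currently been matched; the second has 3 states tracking the count of `a`s modulo 3. A product state is a pair (one from each), accepting exactly when both do. Equivalent product states are then merged.
A 7-state machine:
        a   b  
>  q0   q1  q0 
   q1   q2  q1 
   q2   q0  q3 
   q3   q0  q4 
   q4   q5  q4 
   q5   q6  q0 
 * q6   q2  q1 
(> = start, * = accepting)

start=q0; accept=q6; q0-a->q1; q0-b->q0; q1-a->q2; q1-b->q1; q2-a->q0; q2-b->q3; q3-a->q0; q3-b->q4; q4-a->q5; q4-b->q4; q5-a->q6; q5-b->q0; q6-a->q2; q6-b->q1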